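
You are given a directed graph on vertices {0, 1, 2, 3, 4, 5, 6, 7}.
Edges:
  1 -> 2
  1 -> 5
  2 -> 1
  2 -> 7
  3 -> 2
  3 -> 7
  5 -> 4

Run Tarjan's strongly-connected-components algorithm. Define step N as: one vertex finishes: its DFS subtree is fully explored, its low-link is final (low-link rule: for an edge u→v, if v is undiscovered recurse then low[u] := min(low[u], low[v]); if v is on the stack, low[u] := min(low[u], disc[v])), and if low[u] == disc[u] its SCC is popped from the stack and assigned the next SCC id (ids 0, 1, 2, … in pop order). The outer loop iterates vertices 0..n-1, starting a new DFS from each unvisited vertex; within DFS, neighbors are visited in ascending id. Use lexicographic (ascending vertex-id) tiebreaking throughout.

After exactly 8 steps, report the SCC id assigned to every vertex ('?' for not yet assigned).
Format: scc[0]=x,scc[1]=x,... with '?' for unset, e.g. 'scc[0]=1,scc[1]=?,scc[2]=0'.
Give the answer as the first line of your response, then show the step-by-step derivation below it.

scc[0]=0,scc[1]=4,scc[2]=4,scc[3]=5,scc[4]=2,scc[5]=3,scc[6]=6,scc[7]=1

step 1: low=(low[0]=0,low[1]=?,low[2]=?,low[3]=?,low[4]=?,low[5]=?,low[6]=?,low[7]=?); scc=(scc[0]=0,scc[1]=?,scc[2]=?,scc[3]=?,scc[4]=?,scc[5]=?,scc[6]=?,scc[7]=?)
step 2: low=(low[0]=0,low[1]=1,low[2]=1,low[3]=?,low[4]=?,low[5]=?,low[6]=?,low[7]=3); scc=(scc[0]=0,scc[1]=?,scc[2]=?,scc[3]=?,scc[4]=?,scc[5]=?,scc[6]=?,scc[7]=1)
step 3: low=(low[0]=0,low[1]=1,low[2]=1,low[3]=?,low[4]=?,low[5]=?,low[6]=?,low[7]=3); scc=(scc[0]=0,scc[1]=?,scc[2]=?,scc[3]=?,scc[4]=?,scc[5]=?,scc[6]=?,scc[7]=1)
step 4: low=(low[0]=0,low[1]=1,low[2]=1,low[3]=?,low[4]=5,low[5]=4,low[6]=?,low[7]=3); scc=(scc[0]=0,scc[1]=?,scc[2]=?,scc[3]=?,scc[4]=2,scc[5]=?,scc[6]=?,scc[7]=1)
step 5: low=(low[0]=0,low[1]=1,low[2]=1,low[3]=?,low[4]=5,low[5]=4,low[6]=?,low[7]=3); scc=(scc[0]=0,scc[1]=?,scc[2]=?,scc[3]=?,scc[4]=2,scc[5]=3,scc[6]=?,scc[7]=1)
step 6: low=(low[0]=0,low[1]=1,low[2]=1,low[3]=?,low[4]=5,low[5]=4,low[6]=?,low[7]=3); scc=(scc[0]=0,scc[1]=4,scc[2]=4,scc[3]=?,scc[4]=2,scc[5]=3,scc[6]=?,scc[7]=1)
step 7: low=(low[0]=0,low[1]=1,low[2]=1,low[3]=6,low[4]=5,low[5]=4,low[6]=?,low[7]=3); scc=(scc[0]=0,scc[1]=4,scc[2]=4,scc[3]=5,scc[4]=2,scc[5]=3,scc[6]=?,scc[7]=1)
step 8: low=(low[0]=0,low[1]=1,low[2]=1,low[3]=6,low[4]=5,low[5]=4,low[6]=7,low[7]=3); scc=(scc[0]=0,scc[1]=4,scc[2]=4,scc[3]=5,scc[4]=2,scc[5]=3,scc[6]=6,scc[7]=1)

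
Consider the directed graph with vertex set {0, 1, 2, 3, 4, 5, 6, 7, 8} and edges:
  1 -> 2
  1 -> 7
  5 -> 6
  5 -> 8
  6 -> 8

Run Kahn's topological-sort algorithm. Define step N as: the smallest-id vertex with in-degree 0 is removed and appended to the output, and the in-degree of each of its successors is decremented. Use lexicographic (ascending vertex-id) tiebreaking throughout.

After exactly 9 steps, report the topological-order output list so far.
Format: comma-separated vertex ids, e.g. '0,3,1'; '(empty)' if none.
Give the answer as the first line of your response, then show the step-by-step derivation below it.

0,1,2,3,4,5,6,7,8

step 1: output 0; order=[0]; indeg=(0,0,1,0,0,0,1,1,2)
step 2: output 1; order=[0,1]; indeg=(0,0,0,0,0,0,1,0,2)
step 3: output 2; order=[0,1,2]; indeg=(0,0,0,0,0,0,1,0,2)
step 4: output 3; order=[0,1,2,3]; indeg=(0,0,0,0,0,0,1,0,2)
step 5: output 4; order=[0,1,2,3,4]; indeg=(0,0,0,0,0,0,1,0,2)
step 6: output 5; order=[0,1,2,3,4,5]; indeg=(0,0,0,0,0,0,0,0,1)
step 7: output 6; order=[0,1,2,3,4,5,6]; indeg=(0,0,0,0,0,0,0,0,0)
step 8: output 7; order=[0,1,2,3,4,5,6,7]; indeg=(0,0,0,0,0,0,0,0,0)
step 9: output 8; order=[0,1,2,3,4,5,6,7,8]; indeg=(0,0,0,0,0,0,0,0,0)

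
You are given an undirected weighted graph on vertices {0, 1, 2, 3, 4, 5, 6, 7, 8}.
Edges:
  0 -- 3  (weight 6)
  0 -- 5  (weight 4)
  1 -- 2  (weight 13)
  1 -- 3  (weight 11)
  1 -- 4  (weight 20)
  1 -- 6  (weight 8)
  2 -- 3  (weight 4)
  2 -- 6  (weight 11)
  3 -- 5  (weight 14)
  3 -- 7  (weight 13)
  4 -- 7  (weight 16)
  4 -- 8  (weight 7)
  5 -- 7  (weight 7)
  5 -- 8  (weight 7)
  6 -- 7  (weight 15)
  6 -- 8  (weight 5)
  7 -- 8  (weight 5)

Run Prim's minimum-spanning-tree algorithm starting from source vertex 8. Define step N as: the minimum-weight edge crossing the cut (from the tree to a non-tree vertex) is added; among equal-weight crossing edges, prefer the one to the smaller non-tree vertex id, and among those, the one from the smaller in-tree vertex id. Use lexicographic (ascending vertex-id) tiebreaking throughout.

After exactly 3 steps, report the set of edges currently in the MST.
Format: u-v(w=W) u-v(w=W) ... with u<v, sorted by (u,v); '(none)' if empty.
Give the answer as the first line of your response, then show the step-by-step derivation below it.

4-8(w=7) 6-8(w=5) 7-8(w=5)

step 1: add edge 6-8 (w=5); MST = {6-8(w=5)}
step 2: add edge 7-8 (w=5); MST = {6-8(w=5) 7-8(w=5)}
step 3: add edge 4-8 (w=7); MST = {4-8(w=7) 6-8(w=5) 7-8(w=5)}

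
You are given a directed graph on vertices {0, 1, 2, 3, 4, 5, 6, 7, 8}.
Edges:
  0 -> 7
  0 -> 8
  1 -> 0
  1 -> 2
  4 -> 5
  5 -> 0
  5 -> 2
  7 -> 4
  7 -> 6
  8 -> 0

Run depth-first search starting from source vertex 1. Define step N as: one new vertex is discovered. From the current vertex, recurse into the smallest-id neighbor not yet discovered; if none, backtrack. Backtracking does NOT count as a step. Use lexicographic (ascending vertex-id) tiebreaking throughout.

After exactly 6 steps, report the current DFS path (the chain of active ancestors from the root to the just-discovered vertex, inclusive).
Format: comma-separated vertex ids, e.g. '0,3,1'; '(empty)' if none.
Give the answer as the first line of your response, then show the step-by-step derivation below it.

1,0,7,4,5,2

step 1: discover 1; path=1; order=1
step 2: discover 0; path=1>0; order=1,0
step 3: discover 7; path=1>0>7; order=1,0,7
step 4: discover 4; path=1>0>7>4; order=1,0,7,4
step 5: discover 5; path=1>0>7>4>5; order=1,0,7,4,5
step 6: discover 2; path=1>0>7>4>5>2; order=1,0,7,4,5,2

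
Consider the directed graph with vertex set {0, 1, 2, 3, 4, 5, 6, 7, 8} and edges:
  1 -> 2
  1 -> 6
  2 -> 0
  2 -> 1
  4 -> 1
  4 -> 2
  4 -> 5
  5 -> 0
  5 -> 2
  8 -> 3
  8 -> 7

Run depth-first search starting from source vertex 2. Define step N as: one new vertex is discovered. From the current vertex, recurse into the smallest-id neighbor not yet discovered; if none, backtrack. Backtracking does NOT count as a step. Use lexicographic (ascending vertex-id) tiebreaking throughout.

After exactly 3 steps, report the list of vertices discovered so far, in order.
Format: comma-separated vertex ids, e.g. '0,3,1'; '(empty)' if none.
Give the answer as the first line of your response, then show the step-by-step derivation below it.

2,0,1

step 1: discover 2; path=2; order=2
step 2: discover 0; path=2>0; order=2,0
step 3: discover 1; path=2>1; order=2,0,1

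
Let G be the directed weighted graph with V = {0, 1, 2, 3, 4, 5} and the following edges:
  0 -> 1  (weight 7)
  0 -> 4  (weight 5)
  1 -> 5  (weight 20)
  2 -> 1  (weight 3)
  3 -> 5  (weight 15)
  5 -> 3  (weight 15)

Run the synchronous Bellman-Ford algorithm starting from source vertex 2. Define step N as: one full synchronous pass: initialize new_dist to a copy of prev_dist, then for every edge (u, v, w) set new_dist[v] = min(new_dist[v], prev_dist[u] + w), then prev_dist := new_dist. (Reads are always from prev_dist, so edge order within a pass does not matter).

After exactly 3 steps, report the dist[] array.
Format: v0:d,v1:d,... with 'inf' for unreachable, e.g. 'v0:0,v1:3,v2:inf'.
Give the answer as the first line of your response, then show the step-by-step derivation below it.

v0:inf,v1:3,v2:0,v3:38,v4:inf,v5:23

step 1: dist = v0:inf,v1:3,v2:0,v3:inf,v4:inf,v5:inf
step 2: dist = v0:inf,v1:3,v2:0,v3:inf,v4:inf,v5:23
step 3: dist = v0:inf,v1:3,v2:0,v3:38,v4:inf,v5:23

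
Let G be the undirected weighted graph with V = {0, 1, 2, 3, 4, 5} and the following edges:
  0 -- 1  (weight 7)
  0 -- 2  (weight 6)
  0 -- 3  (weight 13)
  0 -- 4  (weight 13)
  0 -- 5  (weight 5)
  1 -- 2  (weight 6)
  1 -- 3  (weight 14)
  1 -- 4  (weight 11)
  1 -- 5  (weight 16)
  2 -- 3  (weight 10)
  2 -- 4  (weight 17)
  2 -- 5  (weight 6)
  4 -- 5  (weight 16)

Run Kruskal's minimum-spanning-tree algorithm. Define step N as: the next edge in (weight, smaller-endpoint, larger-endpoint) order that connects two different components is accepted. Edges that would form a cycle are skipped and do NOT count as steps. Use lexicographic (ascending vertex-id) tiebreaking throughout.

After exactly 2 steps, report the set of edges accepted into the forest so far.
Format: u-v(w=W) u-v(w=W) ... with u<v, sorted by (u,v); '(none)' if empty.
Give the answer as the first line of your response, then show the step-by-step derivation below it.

0-2(w=6) 0-5(w=5)

step 1: add edge 0-5 (w=5); MST = {0-5(w=5)}
step 2: add edge 0-2 (w=6); MST = {0-2(w=6) 0-5(w=5)}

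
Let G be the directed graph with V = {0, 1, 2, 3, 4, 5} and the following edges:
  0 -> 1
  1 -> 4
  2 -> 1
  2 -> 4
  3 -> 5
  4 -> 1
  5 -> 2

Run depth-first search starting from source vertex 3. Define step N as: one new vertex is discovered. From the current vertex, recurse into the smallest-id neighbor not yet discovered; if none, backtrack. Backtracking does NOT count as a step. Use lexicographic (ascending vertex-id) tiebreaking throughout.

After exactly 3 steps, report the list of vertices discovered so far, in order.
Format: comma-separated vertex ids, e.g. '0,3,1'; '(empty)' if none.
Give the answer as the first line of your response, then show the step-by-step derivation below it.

3,5,2

step 1: discover 3; path=3; order=3
step 2: discover 5; path=3>5; order=3,5
step 3: discover 2; path=3>5>2; order=3,5,2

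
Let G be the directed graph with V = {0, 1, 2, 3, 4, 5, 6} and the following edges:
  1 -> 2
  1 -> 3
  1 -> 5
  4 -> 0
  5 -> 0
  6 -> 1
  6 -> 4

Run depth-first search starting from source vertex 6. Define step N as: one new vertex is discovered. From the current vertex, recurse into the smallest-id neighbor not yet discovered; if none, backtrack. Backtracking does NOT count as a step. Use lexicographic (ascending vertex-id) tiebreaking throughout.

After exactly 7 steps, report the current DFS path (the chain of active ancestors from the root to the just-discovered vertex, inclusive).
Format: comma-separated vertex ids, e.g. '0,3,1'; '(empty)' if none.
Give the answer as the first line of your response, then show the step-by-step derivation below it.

6,4

step 1: discover 6; path=6; order=6
step 2: discover 1; path=6>1; order=6,1
step 3: discover 2; path=6>1>2; order=6,1,2
step 4: discover 3; path=6>1>3; order=6,1,2,3
step 5: discover 5; path=6>1>5; order=6,1,2,3,5
step 6: discover 0; path=6>1>5>0; order=6,1,2,3,5,0
step 7: discover 4; path=6>4; order=6,1,2,3,5,0,4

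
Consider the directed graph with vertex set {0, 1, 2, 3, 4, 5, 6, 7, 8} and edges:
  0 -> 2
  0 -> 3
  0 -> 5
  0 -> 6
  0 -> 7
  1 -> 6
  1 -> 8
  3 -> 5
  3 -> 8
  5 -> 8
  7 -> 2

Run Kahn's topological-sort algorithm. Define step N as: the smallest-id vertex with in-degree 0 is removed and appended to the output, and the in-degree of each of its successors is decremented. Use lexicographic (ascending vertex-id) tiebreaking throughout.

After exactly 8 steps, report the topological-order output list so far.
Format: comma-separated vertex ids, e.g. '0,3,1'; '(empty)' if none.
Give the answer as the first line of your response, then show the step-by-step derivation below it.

0,1,3,4,5,6,7,2

step 1: output 0; order=[0]; indeg=(0,0,1,0,0,1,1,0,3)
step 2: output 1; order=[0,1]; indeg=(0,0,1,0,0,1,0,0,2)
step 3: output 3; order=[0,1,3]; indeg=(0,0,1,0,0,0,0,0,1)
step 4: output 4; order=[0,1,3,4]; indeg=(0,0,1,0,0,0,0,0,1)
step 5: output 5; order=[0,1,3,4,5]; indeg=(0,0,1,0,0,0,0,0,0)
step 6: output 6; order=[0,1,3,4,5,6]; indeg=(0,0,1,0,0,0,0,0,0)
step 7: output 7; order=[0,1,3,4,5,6,7]; indeg=(0,0,0,0,0,0,0,0,0)
step 8: output 2; order=[0,1,3,4,5,6,7,2]; indeg=(0,0,0,0,0,0,0,0,0)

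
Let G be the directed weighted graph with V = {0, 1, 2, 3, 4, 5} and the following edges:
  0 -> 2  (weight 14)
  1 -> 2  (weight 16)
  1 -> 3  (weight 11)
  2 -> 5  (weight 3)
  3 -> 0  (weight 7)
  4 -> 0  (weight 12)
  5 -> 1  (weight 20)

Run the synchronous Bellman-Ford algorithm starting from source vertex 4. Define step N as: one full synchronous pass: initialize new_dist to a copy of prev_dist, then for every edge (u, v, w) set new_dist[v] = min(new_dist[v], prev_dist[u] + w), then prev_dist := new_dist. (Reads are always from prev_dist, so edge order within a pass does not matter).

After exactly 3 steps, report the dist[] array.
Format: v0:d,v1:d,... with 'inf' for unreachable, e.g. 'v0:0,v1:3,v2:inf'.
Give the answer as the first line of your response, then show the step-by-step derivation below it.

v0:12,v1:inf,v2:26,v3:inf,v4:0,v5:29

step 1: dist = v0:12,v1:inf,v2:inf,v3:inf,v4:0,v5:inf
step 2: dist = v0:12,v1:inf,v2:26,v3:inf,v4:0,v5:inf
step 3: dist = v0:12,v1:inf,v2:26,v3:inf,v4:0,v5:29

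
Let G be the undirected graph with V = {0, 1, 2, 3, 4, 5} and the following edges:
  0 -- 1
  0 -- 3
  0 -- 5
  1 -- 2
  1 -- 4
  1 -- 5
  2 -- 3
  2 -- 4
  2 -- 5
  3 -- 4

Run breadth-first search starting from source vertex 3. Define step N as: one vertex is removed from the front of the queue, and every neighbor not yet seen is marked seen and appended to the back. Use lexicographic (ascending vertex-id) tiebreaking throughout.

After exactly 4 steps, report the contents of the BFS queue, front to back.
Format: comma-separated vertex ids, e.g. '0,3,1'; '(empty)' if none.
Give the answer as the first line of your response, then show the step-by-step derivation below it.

1,5

step 1: dequeue 3; queue=[0,2,4]; order=3
step 2: dequeue 0; queue=[2,4,1,5]; order=3,0
step 3: dequeue 2; queue=[4,1,5]; order=3,0,2
step 4: dequeue 4; queue=[1,5]; order=3,0,2,4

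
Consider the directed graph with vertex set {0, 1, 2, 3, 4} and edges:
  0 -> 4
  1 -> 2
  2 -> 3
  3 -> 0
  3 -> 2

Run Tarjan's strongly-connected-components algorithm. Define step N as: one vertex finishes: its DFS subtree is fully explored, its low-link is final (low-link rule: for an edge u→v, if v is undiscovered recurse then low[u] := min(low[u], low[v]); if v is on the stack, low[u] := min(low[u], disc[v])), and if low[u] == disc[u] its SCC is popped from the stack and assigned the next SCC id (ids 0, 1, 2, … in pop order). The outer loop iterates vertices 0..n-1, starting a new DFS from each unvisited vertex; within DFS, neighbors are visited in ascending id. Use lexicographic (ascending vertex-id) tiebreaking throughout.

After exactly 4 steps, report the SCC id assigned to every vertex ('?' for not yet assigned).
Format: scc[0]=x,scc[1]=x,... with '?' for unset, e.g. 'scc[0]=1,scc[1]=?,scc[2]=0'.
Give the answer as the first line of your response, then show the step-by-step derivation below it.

scc[0]=1,scc[1]=?,scc[2]=2,scc[3]=2,scc[4]=0

step 1: low=(low[0]=0,low[1]=?,low[2]=?,low[3]=?,low[4]=1); scc=(scc[0]=?,scc[1]=?,scc[2]=?,scc[3]=?,scc[4]=0)
step 2: low=(low[0]=0,low[1]=?,low[2]=?,low[3]=?,low[4]=1); scc=(scc[0]=1,scc[1]=?,scc[2]=?,scc[3]=?,scc[4]=0)
step 3: low=(low[0]=0,low[1]=2,low[2]=3,low[3]=3,low[4]=1); scc=(scc[0]=1,scc[1]=?,scc[2]=?,scc[3]=?,scc[4]=0)
step 4: low=(low[0]=0,low[1]=2,low[2]=3,low[3]=3,low[4]=1); scc=(scc[0]=1,scc[1]=?,scc[2]=2,scc[3]=2,scc[4]=0)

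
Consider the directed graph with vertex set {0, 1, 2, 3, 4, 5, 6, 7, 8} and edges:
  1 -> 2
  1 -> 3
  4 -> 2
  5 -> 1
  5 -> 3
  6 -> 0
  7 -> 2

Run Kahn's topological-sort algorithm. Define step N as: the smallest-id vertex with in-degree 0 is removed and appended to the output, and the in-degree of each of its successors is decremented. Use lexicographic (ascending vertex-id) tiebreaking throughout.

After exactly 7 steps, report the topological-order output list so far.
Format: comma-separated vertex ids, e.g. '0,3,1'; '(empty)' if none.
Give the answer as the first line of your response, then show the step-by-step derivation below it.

4,5,1,3,6,0,7

step 1: output 4; order=[4]; indeg=(1,1,2,2,0,0,0,0,0)
step 2: output 5; order=[4,5]; indeg=(1,0,2,1,0,0,0,0,0)
step 3: output 1; order=[4,5,1]; indeg=(1,0,1,0,0,0,0,0,0)
step 4: output 3; order=[4,5,1,3]; indeg=(1,0,1,0,0,0,0,0,0)
step 5: output 6; order=[4,5,1,3,6]; indeg=(0,0,1,0,0,0,0,0,0)
step 6: output 0; order=[4,5,1,3,6,0]; indeg=(0,0,1,0,0,0,0,0,0)
step 7: output 7; order=[4,5,1,3,6,0,7]; indeg=(0,0,0,0,0,0,0,0,0)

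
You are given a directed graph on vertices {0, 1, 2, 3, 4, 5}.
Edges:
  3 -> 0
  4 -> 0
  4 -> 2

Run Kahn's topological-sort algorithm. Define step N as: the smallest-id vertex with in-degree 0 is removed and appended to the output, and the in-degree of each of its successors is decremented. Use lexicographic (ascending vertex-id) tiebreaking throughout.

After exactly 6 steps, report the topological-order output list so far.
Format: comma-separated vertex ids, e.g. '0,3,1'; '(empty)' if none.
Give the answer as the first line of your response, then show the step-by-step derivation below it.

1,3,4,0,2,5

step 1: output 1; order=[1]; indeg=(2,0,1,0,0,0)
step 2: output 3; order=[1,3]; indeg=(1,0,1,0,0,0)
step 3: output 4; order=[1,3,4]; indeg=(0,0,0,0,0,0)
step 4: output 0; order=[1,3,4,0]; indeg=(0,0,0,0,0,0)
step 5: output 2; order=[1,3,4,0,2]; indeg=(0,0,0,0,0,0)
step 6: output 5; order=[1,3,4,0,2,5]; indeg=(0,0,0,0,0,0)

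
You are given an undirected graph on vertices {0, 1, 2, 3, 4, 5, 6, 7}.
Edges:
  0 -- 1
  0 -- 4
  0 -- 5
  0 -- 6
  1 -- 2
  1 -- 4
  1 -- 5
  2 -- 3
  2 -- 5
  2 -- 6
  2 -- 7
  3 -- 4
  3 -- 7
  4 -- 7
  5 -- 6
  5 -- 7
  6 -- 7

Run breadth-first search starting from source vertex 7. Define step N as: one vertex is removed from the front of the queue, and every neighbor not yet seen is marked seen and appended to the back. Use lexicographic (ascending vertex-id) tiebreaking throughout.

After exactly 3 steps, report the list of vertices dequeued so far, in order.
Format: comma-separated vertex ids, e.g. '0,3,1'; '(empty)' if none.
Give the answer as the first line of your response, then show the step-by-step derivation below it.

7,2,3

step 1: dequeue 7; queue=[2,3,4,5,6]; order=7
step 2: dequeue 2; queue=[3,4,5,6,1]; order=7,2
step 3: dequeue 3; queue=[4,5,6,1]; order=7,2,3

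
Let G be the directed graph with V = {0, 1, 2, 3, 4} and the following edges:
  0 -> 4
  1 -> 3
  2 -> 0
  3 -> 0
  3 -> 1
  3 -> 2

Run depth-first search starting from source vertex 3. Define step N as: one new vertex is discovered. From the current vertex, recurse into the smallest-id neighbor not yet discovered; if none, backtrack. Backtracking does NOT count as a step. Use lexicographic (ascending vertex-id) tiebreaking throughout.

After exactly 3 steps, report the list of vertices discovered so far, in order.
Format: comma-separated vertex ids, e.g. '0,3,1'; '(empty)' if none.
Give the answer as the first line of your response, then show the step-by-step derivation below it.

3,0,4

step 1: discover 3; path=3; order=3
step 2: discover 0; path=3>0; order=3,0
step 3: discover 4; path=3>0>4; order=3,0,4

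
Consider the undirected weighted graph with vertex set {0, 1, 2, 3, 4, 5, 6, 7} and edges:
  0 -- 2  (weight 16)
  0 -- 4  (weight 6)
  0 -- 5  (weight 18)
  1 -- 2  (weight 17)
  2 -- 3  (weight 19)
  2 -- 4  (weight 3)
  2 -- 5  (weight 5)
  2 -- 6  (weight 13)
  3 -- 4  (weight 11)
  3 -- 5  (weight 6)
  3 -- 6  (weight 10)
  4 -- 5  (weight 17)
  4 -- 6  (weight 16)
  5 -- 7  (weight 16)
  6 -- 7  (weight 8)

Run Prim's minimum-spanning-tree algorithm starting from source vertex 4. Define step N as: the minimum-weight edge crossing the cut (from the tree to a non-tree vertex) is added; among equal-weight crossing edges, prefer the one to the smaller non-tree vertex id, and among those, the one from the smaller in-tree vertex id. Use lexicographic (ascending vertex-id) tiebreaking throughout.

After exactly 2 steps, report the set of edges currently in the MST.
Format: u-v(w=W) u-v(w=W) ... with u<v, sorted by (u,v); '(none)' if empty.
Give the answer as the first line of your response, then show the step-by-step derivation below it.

2-4(w=3) 2-5(w=5)

step 1: add edge 2-4 (w=3); MST = {2-4(w=3)}
step 2: add edge 2-5 (w=5); MST = {2-4(w=3) 2-5(w=5)}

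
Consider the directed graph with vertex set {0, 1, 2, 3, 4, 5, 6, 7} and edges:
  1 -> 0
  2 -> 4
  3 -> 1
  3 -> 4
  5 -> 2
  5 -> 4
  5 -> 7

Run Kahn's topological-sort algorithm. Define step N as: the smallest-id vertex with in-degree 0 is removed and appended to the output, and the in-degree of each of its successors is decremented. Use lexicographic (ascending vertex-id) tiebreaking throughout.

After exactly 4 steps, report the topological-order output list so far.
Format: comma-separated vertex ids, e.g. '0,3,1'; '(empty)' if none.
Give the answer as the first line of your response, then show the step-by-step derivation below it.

3,1,0,5

step 1: output 3; order=[3]; indeg=(1,0,1,0,2,0,0,1)
step 2: output 1; order=[3,1]; indeg=(0,0,1,0,2,0,0,1)
step 3: output 0; order=[3,1,0]; indeg=(0,0,1,0,2,0,0,1)
step 4: output 5; order=[3,1,0,5]; indeg=(0,0,0,0,1,0,0,0)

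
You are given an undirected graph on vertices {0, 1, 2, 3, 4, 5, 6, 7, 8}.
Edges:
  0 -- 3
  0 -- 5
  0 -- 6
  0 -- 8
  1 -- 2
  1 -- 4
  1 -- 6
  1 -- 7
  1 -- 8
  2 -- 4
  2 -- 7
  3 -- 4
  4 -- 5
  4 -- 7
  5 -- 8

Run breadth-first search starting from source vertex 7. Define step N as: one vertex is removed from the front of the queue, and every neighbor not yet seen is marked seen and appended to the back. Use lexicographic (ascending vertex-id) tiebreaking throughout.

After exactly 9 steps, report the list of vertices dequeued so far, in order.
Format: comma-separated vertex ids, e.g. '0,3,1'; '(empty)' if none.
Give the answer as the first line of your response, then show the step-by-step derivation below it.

7,1,2,4,6,8,3,5,0

step 1: dequeue 7; queue=[1,2,4]; order=7
step 2: dequeue 1; queue=[2,4,6,8]; order=7,1
step 3: dequeue 2; queue=[4,6,8]; order=7,1,2
step 4: dequeue 4; queue=[6,8,3,5]; order=7,1,2,4
step 5: dequeue 6; queue=[8,3,5,0]; order=7,1,2,4,6
step 6: dequeue 8; queue=[3,5,0]; order=7,1,2,4,6,8
step 7: dequeue 3; queue=[5,0]; order=7,1,2,4,6,8,3
step 8: dequeue 5; queue=[0]; order=7,1,2,4,6,8,3,5
step 9: dequeue 0; queue=[(empty)]; order=7,1,2,4,6,8,3,5,0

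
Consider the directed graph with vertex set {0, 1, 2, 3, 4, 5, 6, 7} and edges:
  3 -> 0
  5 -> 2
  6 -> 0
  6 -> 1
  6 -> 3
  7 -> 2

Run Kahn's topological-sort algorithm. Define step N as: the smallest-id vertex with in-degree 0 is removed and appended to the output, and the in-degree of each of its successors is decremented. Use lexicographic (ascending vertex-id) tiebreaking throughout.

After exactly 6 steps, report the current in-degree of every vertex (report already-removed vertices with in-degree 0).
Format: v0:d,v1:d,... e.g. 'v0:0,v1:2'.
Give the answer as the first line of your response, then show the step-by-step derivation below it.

v0:0,v1:0,v2:1,v3:0,v4:0,v5:0,v6:0,v7:0

step 1: output 4; order=[4]; indeg=(2,1,2,1,0,0,0,0)
step 2: output 5; order=[4,5]; indeg=(2,1,1,1,0,0,0,0)
step 3: output 6; order=[4,5,6]; indeg=(1,0,1,0,0,0,0,0)
step 4: output 1; order=[4,5,6,1]; indeg=(1,0,1,0,0,0,0,0)
step 5: output 3; order=[4,5,6,1,3]; indeg=(0,0,1,0,0,0,0,0)
step 6: output 0; order=[4,5,6,1,3,0]; indeg=(0,0,1,0,0,0,0,0)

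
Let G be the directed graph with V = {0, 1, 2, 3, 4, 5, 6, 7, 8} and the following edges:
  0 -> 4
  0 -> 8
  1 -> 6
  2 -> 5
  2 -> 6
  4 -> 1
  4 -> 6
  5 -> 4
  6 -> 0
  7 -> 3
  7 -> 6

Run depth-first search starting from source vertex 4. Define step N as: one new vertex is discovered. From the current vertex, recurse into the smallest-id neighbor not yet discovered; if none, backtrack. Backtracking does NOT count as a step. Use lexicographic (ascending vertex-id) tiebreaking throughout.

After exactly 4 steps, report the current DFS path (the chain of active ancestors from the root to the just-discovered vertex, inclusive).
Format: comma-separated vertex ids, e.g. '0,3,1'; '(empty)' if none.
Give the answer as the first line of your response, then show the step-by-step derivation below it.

4,1,6,0

step 1: discover 4; path=4; order=4
step 2: discover 1; path=4>1; order=4,1
step 3: discover 6; path=4>1>6; order=4,1,6
step 4: discover 0; path=4>1>6>0; order=4,1,6,0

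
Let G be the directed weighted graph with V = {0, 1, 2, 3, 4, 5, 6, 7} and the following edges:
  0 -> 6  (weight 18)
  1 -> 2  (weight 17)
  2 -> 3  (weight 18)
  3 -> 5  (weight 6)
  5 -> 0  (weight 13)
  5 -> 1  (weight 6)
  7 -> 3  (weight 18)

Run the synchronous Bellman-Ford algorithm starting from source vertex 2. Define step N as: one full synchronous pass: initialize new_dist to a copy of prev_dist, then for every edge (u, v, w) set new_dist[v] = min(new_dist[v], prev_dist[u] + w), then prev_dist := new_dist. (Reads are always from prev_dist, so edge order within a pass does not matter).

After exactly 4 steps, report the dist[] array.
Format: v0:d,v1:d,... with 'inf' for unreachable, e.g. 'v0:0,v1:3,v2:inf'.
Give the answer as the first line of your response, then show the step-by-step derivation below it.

v0:37,v1:30,v2:0,v3:18,v4:inf,v5:24,v6:55,v7:inf

step 1: dist = v0:inf,v1:inf,v2:0,v3:18,v4:inf,v5:inf,v6:inf,v7:inf
step 2: dist = v0:inf,v1:inf,v2:0,v3:18,v4:inf,v5:24,v6:inf,v7:inf
step 3: dist = v0:37,v1:30,v2:0,v3:18,v4:inf,v5:24,v6:inf,v7:inf
step 4: dist = v0:37,v1:30,v2:0,v3:18,v4:inf,v5:24,v6:55,v7:inf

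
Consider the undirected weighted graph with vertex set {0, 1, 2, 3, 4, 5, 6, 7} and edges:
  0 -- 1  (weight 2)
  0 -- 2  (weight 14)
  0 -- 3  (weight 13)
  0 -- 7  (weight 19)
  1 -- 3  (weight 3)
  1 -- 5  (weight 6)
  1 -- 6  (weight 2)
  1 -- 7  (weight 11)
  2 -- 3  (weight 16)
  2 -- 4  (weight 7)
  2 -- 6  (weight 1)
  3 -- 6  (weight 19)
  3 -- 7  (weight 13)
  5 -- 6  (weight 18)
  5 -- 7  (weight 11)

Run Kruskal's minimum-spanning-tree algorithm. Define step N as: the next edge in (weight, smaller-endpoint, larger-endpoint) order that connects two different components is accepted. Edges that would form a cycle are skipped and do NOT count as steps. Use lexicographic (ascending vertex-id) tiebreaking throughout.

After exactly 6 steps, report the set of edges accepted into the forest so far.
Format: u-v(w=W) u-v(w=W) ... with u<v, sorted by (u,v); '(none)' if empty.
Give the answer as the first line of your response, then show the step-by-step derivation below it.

0-1(w=2) 1-3(w=3) 1-5(w=6) 1-6(w=2) 2-4(w=7) 2-6(w=1)

step 1: add edge 2-6 (w=1); MST = {2-6(w=1)}
step 2: add edge 0-1 (w=2); MST = {0-1(w=2) 2-6(w=1)}
step 3: add edge 1-6 (w=2); MST = {0-1(w=2) 1-6(w=2) 2-6(w=1)}
step 4: add edge 1-3 (w=3); MST = {0-1(w=2) 1-3(w=3) 1-6(w=2) 2-6(w=1)}
step 5: add edge 1-5 (w=6); MST = {0-1(w=2) 1-3(w=3) 1-5(w=6) 1-6(w=2) 2-6(w=1)}
step 6: add edge 2-4 (w=7); MST = {0-1(w=2) 1-3(w=3) 1-5(w=6) 1-6(w=2) 2-4(w=7) 2-6(w=1)}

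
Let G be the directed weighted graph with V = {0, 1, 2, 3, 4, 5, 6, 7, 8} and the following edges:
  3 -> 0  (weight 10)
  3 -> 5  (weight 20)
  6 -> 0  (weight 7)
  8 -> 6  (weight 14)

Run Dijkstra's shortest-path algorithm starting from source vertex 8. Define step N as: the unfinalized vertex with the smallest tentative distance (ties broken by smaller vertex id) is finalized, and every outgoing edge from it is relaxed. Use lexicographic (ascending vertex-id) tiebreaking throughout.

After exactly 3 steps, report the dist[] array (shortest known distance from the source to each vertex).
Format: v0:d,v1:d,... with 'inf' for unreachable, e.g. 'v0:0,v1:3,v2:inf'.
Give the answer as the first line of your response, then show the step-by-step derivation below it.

v0:21,v1:inf,v2:inf,v3:inf,v4:inf,v5:inf,v6:14,v7:inf,v8:0

step 1: dist = v0:inf,v1:inf,v2:inf,v3:inf,v4:inf,v5:inf,v6:14,v7:inf,v8:0
step 2: dist = v0:21,v1:inf,v2:inf,v3:inf,v4:inf,v5:inf,v6:14,v7:inf,v8:0
step 3: dist = v0:21,v1:inf,v2:inf,v3:inf,v4:inf,v5:inf,v6:14,v7:inf,v8:0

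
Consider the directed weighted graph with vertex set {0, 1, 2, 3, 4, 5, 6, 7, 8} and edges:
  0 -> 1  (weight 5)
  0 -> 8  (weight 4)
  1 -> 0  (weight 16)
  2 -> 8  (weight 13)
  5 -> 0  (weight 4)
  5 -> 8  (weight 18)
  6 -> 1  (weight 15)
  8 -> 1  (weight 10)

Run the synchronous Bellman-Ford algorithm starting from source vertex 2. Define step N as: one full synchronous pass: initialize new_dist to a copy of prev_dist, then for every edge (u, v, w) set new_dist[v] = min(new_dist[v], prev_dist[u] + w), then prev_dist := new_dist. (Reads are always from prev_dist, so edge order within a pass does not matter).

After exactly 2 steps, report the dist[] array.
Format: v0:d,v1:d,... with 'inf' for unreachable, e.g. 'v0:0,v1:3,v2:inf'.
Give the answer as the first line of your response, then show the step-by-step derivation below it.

v0:inf,v1:23,v2:0,v3:inf,v4:inf,v5:inf,v6:inf,v7:inf,v8:13

step 1: dist = v0:inf,v1:inf,v2:0,v3:inf,v4:inf,v5:inf,v6:inf,v7:inf,v8:13
step 2: dist = v0:inf,v1:23,v2:0,v3:inf,v4:inf,v5:inf,v6:inf,v7:inf,v8:13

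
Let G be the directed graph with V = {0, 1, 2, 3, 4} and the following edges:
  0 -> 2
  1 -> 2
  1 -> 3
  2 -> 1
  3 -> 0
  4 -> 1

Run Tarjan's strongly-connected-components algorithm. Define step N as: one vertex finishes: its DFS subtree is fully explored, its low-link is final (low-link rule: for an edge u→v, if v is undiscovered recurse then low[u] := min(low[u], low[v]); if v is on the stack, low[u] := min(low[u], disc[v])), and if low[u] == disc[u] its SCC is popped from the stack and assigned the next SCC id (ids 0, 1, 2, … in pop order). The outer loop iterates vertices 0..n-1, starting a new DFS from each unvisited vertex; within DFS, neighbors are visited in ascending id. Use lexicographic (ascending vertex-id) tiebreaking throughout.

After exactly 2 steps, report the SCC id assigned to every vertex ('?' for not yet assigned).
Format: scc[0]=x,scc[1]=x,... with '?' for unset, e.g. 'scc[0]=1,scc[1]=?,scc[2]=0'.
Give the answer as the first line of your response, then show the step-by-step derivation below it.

scc[0]=?,scc[1]=?,scc[2]=?,scc[3]=?,scc[4]=?

step 1: low=(low[0]=0,low[1]=1,low[2]=1,low[3]=0,low[4]=?); scc=(scc[0]=?,scc[1]=?,scc[2]=?,scc[3]=?,scc[4]=?)
step 2: low=(low[0]=0,low[1]=0,low[2]=1,low[3]=0,low[4]=?); scc=(scc[0]=?,scc[1]=?,scc[2]=?,scc[3]=?,scc[4]=?)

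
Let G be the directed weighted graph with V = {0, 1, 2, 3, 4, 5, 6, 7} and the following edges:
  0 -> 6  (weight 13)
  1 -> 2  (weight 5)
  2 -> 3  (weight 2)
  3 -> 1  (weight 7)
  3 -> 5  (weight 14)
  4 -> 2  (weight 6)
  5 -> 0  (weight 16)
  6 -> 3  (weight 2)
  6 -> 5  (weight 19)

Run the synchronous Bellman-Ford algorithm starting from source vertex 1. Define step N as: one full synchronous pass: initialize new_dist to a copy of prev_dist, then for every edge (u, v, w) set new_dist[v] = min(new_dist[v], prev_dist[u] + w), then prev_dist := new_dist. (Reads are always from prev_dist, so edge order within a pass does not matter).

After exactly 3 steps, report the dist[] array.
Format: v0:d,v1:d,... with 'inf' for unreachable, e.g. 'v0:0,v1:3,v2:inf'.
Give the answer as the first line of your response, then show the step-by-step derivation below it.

v0:inf,v1:0,v2:5,v3:7,v4:inf,v5:21,v6:inf,v7:inf

step 1: dist = v0:inf,v1:0,v2:5,v3:inf,v4:inf,v5:inf,v6:inf,v7:inf
step 2: dist = v0:inf,v1:0,v2:5,v3:7,v4:inf,v5:inf,v6:inf,v7:inf
step 3: dist = v0:inf,v1:0,v2:5,v3:7,v4:inf,v5:21,v6:inf,v7:inf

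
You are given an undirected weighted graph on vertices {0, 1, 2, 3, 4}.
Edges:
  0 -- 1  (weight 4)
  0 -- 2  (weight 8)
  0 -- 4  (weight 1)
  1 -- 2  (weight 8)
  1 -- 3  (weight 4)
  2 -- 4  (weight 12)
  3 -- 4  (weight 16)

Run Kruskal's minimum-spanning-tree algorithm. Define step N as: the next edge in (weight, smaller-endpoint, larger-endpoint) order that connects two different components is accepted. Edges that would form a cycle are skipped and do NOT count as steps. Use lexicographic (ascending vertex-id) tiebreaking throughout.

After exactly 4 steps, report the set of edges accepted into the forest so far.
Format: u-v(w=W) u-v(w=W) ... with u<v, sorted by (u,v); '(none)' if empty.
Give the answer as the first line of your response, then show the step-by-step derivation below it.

0-1(w=4) 0-2(w=8) 0-4(w=1) 1-3(w=4)

step 1: add edge 0-4 (w=1); MST = {0-4(w=1)}
step 2: add edge 0-1 (w=4); MST = {0-1(w=4) 0-4(w=1)}
step 3: add edge 1-3 (w=4); MST = {0-1(w=4) 0-4(w=1) 1-3(w=4)}
step 4: add edge 0-2 (w=8); MST = {0-1(w=4) 0-2(w=8) 0-4(w=1) 1-3(w=4)}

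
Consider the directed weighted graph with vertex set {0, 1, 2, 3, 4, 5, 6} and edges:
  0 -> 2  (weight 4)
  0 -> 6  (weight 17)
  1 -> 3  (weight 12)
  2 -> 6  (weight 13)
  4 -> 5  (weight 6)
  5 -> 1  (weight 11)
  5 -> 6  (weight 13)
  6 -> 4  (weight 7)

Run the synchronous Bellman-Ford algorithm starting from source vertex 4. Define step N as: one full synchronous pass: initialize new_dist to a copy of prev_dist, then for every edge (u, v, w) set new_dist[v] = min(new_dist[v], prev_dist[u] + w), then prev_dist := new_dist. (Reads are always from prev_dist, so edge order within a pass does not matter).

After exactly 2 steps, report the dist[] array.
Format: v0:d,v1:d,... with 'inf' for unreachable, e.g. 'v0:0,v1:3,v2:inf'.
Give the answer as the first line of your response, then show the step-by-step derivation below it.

v0:inf,v1:17,v2:inf,v3:inf,v4:0,v5:6,v6:19

step 1: dist = v0:inf,v1:inf,v2:inf,v3:inf,v4:0,v5:6,v6:inf
step 2: dist = v0:inf,v1:17,v2:inf,v3:inf,v4:0,v5:6,v6:19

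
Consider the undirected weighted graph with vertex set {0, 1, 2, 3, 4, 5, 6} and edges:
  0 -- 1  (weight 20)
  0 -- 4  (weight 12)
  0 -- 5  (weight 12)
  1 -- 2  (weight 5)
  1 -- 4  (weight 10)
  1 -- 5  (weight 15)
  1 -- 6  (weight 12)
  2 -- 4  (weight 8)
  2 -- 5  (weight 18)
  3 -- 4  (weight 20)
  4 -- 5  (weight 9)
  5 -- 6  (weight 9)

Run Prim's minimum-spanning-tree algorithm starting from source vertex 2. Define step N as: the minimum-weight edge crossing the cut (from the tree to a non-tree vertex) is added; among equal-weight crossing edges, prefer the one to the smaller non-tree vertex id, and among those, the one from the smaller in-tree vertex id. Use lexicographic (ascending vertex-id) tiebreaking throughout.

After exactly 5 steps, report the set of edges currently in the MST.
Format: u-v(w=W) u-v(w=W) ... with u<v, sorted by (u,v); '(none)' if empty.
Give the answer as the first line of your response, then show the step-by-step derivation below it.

0-4(w=12) 1-2(w=5) 2-4(w=8) 4-5(w=9) 5-6(w=9)

step 1: add edge 1-2 (w=5); MST = {1-2(w=5)}
step 2: add edge 2-4 (w=8); MST = {1-2(w=5) 2-4(w=8)}
step 3: add edge 4-5 (w=9); MST = {1-2(w=5) 2-4(w=8) 4-5(w=9)}
step 4: add edge 5-6 (w=9); MST = {1-2(w=5) 2-4(w=8) 4-5(w=9) 5-6(w=9)}
step 5: add edge 0-4 (w=12); MST = {0-4(w=12) 1-2(w=5) 2-4(w=8) 4-5(w=9) 5-6(w=9)}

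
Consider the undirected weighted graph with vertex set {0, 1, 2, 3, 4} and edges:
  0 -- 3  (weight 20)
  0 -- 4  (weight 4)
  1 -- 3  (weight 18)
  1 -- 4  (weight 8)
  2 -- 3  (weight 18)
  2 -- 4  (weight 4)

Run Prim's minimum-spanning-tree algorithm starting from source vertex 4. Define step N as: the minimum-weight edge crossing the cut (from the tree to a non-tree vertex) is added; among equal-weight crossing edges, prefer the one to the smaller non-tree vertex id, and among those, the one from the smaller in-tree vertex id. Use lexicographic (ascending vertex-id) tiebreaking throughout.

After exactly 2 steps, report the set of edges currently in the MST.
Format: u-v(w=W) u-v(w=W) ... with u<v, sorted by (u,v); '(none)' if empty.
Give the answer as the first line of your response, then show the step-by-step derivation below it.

0-4(w=4) 2-4(w=4)

step 1: add edge 0-4 (w=4); MST = {0-4(w=4)}
step 2: add edge 2-4 (w=4); MST = {0-4(w=4) 2-4(w=4)}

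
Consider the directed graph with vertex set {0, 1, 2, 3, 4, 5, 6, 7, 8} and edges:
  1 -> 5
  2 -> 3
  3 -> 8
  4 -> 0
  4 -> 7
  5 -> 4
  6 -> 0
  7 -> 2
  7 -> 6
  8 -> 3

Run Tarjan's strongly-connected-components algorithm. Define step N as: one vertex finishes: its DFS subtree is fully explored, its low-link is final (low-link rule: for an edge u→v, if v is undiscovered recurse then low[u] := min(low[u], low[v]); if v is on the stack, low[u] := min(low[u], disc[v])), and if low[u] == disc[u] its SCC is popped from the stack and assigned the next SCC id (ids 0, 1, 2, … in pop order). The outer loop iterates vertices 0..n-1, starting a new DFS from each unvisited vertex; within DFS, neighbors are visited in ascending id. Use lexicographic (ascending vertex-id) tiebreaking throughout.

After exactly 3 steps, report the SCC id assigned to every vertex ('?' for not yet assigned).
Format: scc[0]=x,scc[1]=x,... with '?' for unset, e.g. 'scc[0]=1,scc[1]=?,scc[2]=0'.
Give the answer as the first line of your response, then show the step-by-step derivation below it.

scc[0]=0,scc[1]=?,scc[2]=?,scc[3]=1,scc[4]=?,scc[5]=?,scc[6]=?,scc[7]=?,scc[8]=1

step 1: low=(low[0]=0,low[1]=?,low[2]=?,low[3]=?,low[4]=?,low[5]=?,low[6]=?,low[7]=?,low[8]=?); scc=(scc[0]=0,scc[1]=?,scc[2]=?,scc[3]=?,scc[4]=?,scc[5]=?,scc[6]=?,scc[7]=?,scc[8]=?)
step 2: low=(low[0]=0,low[1]=1,low[2]=5,low[3]=6,low[4]=3,low[5]=2,low[6]=?,low[7]=4,low[8]=6); scc=(scc[0]=0,scc[1]=?,scc[2]=?,scc[3]=?,scc[4]=?,scc[5]=?,scc[6]=?,scc[7]=?,scc[8]=?)
step 3: low=(low[0]=0,low[1]=1,low[2]=5,low[3]=6,low[4]=3,low[5]=2,low[6]=?,low[7]=4,low[8]=6); scc=(scc[0]=0,scc[1]=?,scc[2]=?,scc[3]=1,scc[4]=?,scc[5]=?,scc[6]=?,scc[7]=?,scc[8]=1)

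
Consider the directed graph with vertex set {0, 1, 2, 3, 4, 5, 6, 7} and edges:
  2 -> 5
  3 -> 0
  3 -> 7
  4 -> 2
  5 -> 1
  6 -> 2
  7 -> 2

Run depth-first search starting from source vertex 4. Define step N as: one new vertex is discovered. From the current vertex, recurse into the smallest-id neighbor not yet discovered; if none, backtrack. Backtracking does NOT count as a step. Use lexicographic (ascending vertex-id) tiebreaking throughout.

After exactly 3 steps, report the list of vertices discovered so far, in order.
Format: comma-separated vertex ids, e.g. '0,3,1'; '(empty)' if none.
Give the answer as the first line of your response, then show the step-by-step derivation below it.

4,2,5

step 1: discover 4; path=4; order=4
step 2: discover 2; path=4>2; order=4,2
step 3: discover 5; path=4>2>5; order=4,2,5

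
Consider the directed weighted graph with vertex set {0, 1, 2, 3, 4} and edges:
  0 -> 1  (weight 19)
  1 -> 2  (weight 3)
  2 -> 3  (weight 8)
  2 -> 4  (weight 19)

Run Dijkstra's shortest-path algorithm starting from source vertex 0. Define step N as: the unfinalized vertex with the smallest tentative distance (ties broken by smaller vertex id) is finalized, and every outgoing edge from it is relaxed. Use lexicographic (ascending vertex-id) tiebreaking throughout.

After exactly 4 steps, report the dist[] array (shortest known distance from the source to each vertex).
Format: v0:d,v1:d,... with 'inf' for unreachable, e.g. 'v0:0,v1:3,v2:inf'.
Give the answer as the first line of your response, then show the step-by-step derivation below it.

v0:0,v1:19,v2:22,v3:30,v4:41

step 1: dist = v0:0,v1:19,v2:inf,v3:inf,v4:inf
step 2: dist = v0:0,v1:19,v2:22,v3:inf,v4:inf
step 3: dist = v0:0,v1:19,v2:22,v3:30,v4:41
step 4: dist = v0:0,v1:19,v2:22,v3:30,v4:41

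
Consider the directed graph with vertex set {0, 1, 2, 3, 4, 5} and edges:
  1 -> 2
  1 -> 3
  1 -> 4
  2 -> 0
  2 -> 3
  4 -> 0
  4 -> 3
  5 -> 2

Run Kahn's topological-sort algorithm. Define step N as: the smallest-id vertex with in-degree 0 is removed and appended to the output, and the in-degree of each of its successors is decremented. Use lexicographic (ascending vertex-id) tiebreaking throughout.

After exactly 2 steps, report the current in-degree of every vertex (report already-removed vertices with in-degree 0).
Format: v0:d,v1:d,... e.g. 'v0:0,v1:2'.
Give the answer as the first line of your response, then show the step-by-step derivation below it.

v0:1,v1:0,v2:1,v3:1,v4:0,v5:0

step 1: output 1; order=[1]; indeg=(2,0,1,2,0,0)
step 2: output 4; order=[1,4]; indeg=(1,0,1,1,0,0)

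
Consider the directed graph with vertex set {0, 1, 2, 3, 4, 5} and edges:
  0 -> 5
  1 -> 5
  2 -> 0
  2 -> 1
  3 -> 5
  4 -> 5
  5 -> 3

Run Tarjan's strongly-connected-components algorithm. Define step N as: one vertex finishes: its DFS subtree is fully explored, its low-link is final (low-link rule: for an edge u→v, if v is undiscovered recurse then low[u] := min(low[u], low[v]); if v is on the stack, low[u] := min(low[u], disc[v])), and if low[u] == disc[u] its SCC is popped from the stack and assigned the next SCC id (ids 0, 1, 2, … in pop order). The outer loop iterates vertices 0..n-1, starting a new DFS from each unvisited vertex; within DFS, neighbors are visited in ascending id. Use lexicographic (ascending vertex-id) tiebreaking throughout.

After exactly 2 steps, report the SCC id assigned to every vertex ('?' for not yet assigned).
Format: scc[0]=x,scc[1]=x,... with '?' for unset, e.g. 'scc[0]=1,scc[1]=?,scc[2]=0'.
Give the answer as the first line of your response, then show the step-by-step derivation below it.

scc[0]=?,scc[1]=?,scc[2]=?,scc[3]=0,scc[4]=?,scc[5]=0

step 1: low=(low[0]=0,low[1]=?,low[2]=?,low[3]=1,low[4]=?,low[5]=1); scc=(scc[0]=?,scc[1]=?,scc[2]=?,scc[3]=?,scc[4]=?,scc[5]=?)
step 2: low=(low[0]=0,low[1]=?,low[2]=?,low[3]=1,low[4]=?,low[5]=1); scc=(scc[0]=?,scc[1]=?,scc[2]=?,scc[3]=0,scc[4]=?,scc[5]=0)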